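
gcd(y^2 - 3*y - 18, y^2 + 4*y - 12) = 1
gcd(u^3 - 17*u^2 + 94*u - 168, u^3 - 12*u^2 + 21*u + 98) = u - 7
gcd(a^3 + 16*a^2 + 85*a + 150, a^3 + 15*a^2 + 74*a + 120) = a^2 + 11*a + 30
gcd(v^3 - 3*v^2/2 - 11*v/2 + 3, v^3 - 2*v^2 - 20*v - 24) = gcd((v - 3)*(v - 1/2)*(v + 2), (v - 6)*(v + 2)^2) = v + 2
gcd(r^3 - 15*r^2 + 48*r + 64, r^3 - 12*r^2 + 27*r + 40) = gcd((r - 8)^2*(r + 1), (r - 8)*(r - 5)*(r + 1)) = r^2 - 7*r - 8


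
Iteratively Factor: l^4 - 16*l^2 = (l)*(l^3 - 16*l) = l*(l + 4)*(l^2 - 4*l) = l^2*(l + 4)*(l - 4)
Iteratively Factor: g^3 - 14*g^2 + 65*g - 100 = (g - 5)*(g^2 - 9*g + 20) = (g - 5)*(g - 4)*(g - 5)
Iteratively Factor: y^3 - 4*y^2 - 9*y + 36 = (y - 4)*(y^2 - 9) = (y - 4)*(y + 3)*(y - 3)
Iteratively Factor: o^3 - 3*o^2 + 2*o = (o)*(o^2 - 3*o + 2) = o*(o - 1)*(o - 2)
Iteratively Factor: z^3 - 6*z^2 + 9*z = (z - 3)*(z^2 - 3*z) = (z - 3)^2*(z)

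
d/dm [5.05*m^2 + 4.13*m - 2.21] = 10.1*m + 4.13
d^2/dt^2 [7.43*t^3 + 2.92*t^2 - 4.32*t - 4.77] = 44.58*t + 5.84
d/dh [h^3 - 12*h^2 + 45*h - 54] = 3*h^2 - 24*h + 45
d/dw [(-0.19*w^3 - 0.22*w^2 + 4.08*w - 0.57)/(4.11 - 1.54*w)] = (0.5852*w^3 - 2.0039*w^2 - 1.8084*w + 15.891)/(2.3716*w^2 - 12.6588*w + 16.8921)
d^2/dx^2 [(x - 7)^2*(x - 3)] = 6*x - 34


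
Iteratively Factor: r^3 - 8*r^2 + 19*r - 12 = (r - 3)*(r^2 - 5*r + 4) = (r - 3)*(r - 1)*(r - 4)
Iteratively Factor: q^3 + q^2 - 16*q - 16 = (q + 4)*(q^2 - 3*q - 4) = (q + 1)*(q + 4)*(q - 4)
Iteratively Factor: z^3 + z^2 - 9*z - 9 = (z + 1)*(z^2 - 9) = (z + 1)*(z + 3)*(z - 3)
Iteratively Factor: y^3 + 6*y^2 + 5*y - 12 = (y - 1)*(y^2 + 7*y + 12) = (y - 1)*(y + 3)*(y + 4)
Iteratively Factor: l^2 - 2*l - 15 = (l + 3)*(l - 5)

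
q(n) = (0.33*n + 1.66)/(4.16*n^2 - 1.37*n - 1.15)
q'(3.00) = -0.05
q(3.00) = 0.08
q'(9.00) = -0.00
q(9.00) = 0.01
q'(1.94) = -0.21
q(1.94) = 0.19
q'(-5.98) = 0.00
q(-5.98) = -0.00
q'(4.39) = -0.02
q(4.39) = 0.04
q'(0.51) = -9.37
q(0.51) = -2.38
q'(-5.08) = 0.00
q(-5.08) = -0.00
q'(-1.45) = 0.21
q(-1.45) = 0.12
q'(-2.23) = 0.05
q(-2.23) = 0.04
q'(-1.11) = 0.51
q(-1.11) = 0.24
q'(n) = (1.37 - 8.32*n)*(0.33*n + 1.66)/(4.16*n^2 - 1.37*n - 1.15)^2 + 0.33/(4.16*n^2 - 1.37*n - 1.15)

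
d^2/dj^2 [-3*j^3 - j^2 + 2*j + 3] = -18*j - 2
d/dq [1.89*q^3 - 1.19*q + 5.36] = 5.67*q^2 - 1.19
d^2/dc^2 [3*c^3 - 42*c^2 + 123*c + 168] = 18*c - 84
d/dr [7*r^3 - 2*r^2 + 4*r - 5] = 21*r^2 - 4*r + 4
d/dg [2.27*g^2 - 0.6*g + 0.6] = 4.54*g - 0.6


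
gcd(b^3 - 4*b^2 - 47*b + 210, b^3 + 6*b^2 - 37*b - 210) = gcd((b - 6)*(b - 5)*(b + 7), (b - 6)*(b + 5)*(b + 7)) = b^2 + b - 42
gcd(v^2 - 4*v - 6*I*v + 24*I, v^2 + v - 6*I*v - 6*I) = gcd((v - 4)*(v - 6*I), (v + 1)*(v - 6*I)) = v - 6*I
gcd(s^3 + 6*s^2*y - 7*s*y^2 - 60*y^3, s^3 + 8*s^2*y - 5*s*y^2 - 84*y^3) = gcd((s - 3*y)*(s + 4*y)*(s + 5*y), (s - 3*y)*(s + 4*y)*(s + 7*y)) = -s^2 - s*y + 12*y^2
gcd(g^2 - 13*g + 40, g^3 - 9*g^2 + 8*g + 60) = g - 5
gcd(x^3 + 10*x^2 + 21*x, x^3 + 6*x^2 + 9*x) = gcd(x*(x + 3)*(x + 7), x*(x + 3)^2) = x^2 + 3*x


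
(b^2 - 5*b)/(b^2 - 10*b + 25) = b/(b - 5)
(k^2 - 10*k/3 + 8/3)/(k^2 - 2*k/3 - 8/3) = (3*k - 4)/(3*k + 4)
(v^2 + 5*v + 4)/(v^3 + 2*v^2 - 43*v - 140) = (v + 1)/(v^2 - 2*v - 35)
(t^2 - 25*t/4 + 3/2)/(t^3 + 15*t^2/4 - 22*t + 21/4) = (t - 6)/(t^2 + 4*t - 21)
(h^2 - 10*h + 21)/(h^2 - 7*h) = (h - 3)/h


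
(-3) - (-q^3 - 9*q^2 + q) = q^3 + 9*q^2 - q - 3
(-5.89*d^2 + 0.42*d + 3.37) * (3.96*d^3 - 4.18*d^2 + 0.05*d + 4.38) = -23.3244*d^5 + 26.2834*d^4 + 11.2951*d^3 - 39.8638*d^2 + 2.0081*d + 14.7606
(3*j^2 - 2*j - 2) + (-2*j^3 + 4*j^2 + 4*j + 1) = -2*j^3 + 7*j^2 + 2*j - 1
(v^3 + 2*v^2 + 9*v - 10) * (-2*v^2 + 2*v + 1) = -2*v^5 - 2*v^4 - 13*v^3 + 40*v^2 - 11*v - 10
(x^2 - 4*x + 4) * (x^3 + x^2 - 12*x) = x^5 - 3*x^4 - 12*x^3 + 52*x^2 - 48*x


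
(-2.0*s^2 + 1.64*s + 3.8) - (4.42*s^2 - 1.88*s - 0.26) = -6.42*s^2 + 3.52*s + 4.06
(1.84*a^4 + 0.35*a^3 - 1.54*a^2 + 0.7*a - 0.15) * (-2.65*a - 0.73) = -4.876*a^5 - 2.2707*a^4 + 3.8255*a^3 - 0.7308*a^2 - 0.1135*a + 0.1095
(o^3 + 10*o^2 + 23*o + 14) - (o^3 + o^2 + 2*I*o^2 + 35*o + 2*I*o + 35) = 9*o^2 - 2*I*o^2 - 12*o - 2*I*o - 21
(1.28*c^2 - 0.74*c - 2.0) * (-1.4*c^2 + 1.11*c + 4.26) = -1.792*c^4 + 2.4568*c^3 + 7.4314*c^2 - 5.3724*c - 8.52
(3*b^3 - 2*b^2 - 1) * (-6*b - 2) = -18*b^4 + 6*b^3 + 4*b^2 + 6*b + 2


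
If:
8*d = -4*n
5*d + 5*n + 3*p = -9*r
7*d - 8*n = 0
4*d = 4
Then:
No Solution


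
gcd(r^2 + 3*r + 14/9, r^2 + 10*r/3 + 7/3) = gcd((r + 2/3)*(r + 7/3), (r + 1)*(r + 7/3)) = r + 7/3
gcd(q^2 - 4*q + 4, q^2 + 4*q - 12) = q - 2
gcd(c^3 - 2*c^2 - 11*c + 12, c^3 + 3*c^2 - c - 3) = c^2 + 2*c - 3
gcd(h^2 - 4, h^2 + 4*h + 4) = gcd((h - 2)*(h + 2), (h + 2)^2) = h + 2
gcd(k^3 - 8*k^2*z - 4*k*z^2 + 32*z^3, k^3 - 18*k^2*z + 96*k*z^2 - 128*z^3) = k^2 - 10*k*z + 16*z^2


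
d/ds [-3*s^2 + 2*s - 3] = 2 - 6*s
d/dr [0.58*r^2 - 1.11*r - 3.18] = 1.16*r - 1.11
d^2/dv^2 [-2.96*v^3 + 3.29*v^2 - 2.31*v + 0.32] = 6.58 - 17.76*v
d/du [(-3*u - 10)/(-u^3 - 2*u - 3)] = (3*u^3 + 6*u - (3*u + 10)*(3*u^2 + 2) + 9)/(u^3 + 2*u + 3)^2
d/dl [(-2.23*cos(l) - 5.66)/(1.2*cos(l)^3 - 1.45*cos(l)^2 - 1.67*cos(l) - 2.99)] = (-5.352*cos(l)^3 - 17.1425*cos(l)^2 + 16.414*cos(l) + 2.7845)*sin(l)/(1.44*cos(l)^6 - 3.48*cos(l)^5 - 1.9055*cos(l)^4 - 2.333*cos(l)^3 + 11.4599*cos(l)^2 + 9.9866*cos(l) + 8.9401)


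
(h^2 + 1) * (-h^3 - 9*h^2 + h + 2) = -h^5 - 9*h^4 - 7*h^2 + h + 2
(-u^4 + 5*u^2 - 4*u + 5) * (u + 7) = -u^5 - 7*u^4 + 5*u^3 + 31*u^2 - 23*u + 35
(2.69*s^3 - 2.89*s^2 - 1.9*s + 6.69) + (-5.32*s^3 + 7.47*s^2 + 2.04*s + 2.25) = -2.63*s^3 + 4.58*s^2 + 0.14*s + 8.94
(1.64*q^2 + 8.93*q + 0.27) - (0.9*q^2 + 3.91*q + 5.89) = 0.74*q^2 + 5.02*q - 5.62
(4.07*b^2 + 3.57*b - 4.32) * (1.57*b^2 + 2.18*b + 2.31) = 6.3899*b^4 + 14.4775*b^3 + 10.4019*b^2 - 1.1709*b - 9.9792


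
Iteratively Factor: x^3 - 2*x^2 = (x - 2)*(x^2) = x*(x - 2)*(x)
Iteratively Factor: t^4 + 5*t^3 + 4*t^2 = (t)*(t^3 + 5*t^2 + 4*t) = t*(t + 4)*(t^2 + t) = t^2*(t + 4)*(t + 1)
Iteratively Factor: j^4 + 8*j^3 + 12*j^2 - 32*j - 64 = (j + 4)*(j^3 + 4*j^2 - 4*j - 16) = (j + 4)^2*(j^2 - 4) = (j - 2)*(j + 4)^2*(j + 2)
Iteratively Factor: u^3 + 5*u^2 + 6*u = (u + 2)*(u^2 + 3*u) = u*(u + 2)*(u + 3)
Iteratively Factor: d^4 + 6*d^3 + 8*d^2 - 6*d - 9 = (d - 1)*(d^3 + 7*d^2 + 15*d + 9) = (d - 1)*(d + 3)*(d^2 + 4*d + 3) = (d - 1)*(d + 3)^2*(d + 1)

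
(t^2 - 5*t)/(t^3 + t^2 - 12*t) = (t - 5)/(t^2 + t - 12)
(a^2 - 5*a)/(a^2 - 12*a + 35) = a/(a - 7)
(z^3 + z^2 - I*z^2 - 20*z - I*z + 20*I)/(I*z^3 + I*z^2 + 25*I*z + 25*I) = (-I*z^3 - z^2*(1 + I) + z*(-1 + 20*I) + 20)/(z^3 + z^2 + 25*z + 25)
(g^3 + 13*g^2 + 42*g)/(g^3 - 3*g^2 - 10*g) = (g^2 + 13*g + 42)/(g^2 - 3*g - 10)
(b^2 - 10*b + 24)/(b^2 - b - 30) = (b - 4)/(b + 5)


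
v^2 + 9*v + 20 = (v + 4)*(v + 5)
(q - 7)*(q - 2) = q^2 - 9*q + 14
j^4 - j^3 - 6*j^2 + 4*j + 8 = (j - 2)^2*(j + 1)*(j + 2)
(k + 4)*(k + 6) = k^2 + 10*k + 24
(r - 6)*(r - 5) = r^2 - 11*r + 30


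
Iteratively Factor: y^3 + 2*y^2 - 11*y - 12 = (y + 1)*(y^2 + y - 12) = (y - 3)*(y + 1)*(y + 4)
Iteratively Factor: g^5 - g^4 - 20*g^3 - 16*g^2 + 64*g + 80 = (g + 2)*(g^4 - 3*g^3 - 14*g^2 + 12*g + 40) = (g + 2)^2*(g^3 - 5*g^2 - 4*g + 20) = (g + 2)^3*(g^2 - 7*g + 10) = (g - 2)*(g + 2)^3*(g - 5)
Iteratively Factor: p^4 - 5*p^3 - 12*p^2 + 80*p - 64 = (p - 1)*(p^3 - 4*p^2 - 16*p + 64) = (p - 4)*(p - 1)*(p^2 - 16) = (p - 4)*(p - 1)*(p + 4)*(p - 4)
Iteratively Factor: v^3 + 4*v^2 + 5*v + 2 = (v + 2)*(v^2 + 2*v + 1) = (v + 1)*(v + 2)*(v + 1)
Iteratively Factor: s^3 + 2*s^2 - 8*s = (s - 2)*(s^2 + 4*s) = s*(s - 2)*(s + 4)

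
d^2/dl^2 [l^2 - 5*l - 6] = 2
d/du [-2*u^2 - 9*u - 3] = -4*u - 9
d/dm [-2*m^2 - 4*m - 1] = -4*m - 4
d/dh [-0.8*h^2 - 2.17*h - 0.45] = -1.6*h - 2.17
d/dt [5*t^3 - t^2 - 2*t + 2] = 15*t^2 - 2*t - 2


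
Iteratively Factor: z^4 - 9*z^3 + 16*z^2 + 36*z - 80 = (z - 5)*(z^3 - 4*z^2 - 4*z + 16) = (z - 5)*(z + 2)*(z^2 - 6*z + 8) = (z - 5)*(z - 2)*(z + 2)*(z - 4)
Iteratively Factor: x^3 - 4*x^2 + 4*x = (x)*(x^2 - 4*x + 4) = x*(x - 2)*(x - 2)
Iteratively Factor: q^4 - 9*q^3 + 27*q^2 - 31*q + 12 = (q - 1)*(q^3 - 8*q^2 + 19*q - 12) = (q - 4)*(q - 1)*(q^2 - 4*q + 3) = (q - 4)*(q - 3)*(q - 1)*(q - 1)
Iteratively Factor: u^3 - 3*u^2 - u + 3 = (u - 3)*(u^2 - 1) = (u - 3)*(u + 1)*(u - 1)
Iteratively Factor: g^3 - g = (g - 1)*(g^2 + g) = g*(g - 1)*(g + 1)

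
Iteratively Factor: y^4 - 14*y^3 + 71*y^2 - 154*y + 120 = (y - 2)*(y^3 - 12*y^2 + 47*y - 60) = (y - 3)*(y - 2)*(y^2 - 9*y + 20) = (y - 4)*(y - 3)*(y - 2)*(y - 5)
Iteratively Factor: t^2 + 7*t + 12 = (t + 3)*(t + 4)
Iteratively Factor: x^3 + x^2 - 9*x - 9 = (x - 3)*(x^2 + 4*x + 3) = (x - 3)*(x + 1)*(x + 3)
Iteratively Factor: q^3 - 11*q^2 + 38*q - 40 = (q - 2)*(q^2 - 9*q + 20) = (q - 5)*(q - 2)*(q - 4)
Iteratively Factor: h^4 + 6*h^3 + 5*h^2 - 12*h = (h + 3)*(h^3 + 3*h^2 - 4*h) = h*(h + 3)*(h^2 + 3*h - 4) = h*(h + 3)*(h + 4)*(h - 1)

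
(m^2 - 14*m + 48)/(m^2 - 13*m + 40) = (m - 6)/(m - 5)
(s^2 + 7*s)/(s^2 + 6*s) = (s + 7)/(s + 6)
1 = 1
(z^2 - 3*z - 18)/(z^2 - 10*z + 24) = (z + 3)/(z - 4)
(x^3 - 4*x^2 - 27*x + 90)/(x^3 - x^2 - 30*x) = (x - 3)/x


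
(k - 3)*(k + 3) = k^2 - 9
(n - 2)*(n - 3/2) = n^2 - 7*n/2 + 3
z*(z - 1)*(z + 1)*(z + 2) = z^4 + 2*z^3 - z^2 - 2*z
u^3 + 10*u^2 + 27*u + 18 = (u + 1)*(u + 3)*(u + 6)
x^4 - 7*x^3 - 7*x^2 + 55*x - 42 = (x - 7)*(x - 2)*(x - 1)*(x + 3)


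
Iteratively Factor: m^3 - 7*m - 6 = (m + 1)*(m^2 - m - 6) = (m + 1)*(m + 2)*(m - 3)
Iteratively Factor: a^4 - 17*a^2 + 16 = (a + 4)*(a^3 - 4*a^2 - a + 4) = (a - 4)*(a + 4)*(a^2 - 1) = (a - 4)*(a + 1)*(a + 4)*(a - 1)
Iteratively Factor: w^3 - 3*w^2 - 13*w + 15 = (w - 5)*(w^2 + 2*w - 3) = (w - 5)*(w - 1)*(w + 3)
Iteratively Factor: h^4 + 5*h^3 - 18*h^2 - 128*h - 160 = (h - 5)*(h^3 + 10*h^2 + 32*h + 32) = (h - 5)*(h + 4)*(h^2 + 6*h + 8) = (h - 5)*(h + 2)*(h + 4)*(h + 4)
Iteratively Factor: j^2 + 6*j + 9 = (j + 3)*(j + 3)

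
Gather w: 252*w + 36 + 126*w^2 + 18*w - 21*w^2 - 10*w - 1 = 105*w^2 + 260*w + 35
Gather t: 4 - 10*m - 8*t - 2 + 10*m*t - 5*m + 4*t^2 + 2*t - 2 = -15*m + 4*t^2 + t*(10*m - 6)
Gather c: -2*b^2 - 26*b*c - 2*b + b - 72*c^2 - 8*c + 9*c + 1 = -2*b^2 - b - 72*c^2 + c*(1 - 26*b) + 1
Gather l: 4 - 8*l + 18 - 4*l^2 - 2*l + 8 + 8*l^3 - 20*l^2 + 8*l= 8*l^3 - 24*l^2 - 2*l + 30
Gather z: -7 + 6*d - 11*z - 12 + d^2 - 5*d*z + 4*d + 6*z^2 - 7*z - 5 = d^2 + 10*d + 6*z^2 + z*(-5*d - 18) - 24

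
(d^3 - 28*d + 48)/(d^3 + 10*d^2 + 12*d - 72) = (d - 4)/(d + 6)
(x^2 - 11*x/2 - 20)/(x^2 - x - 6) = (-x^2 + 11*x/2 + 20)/(-x^2 + x + 6)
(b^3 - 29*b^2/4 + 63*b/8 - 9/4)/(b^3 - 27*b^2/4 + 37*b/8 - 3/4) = (4*b - 3)/(4*b - 1)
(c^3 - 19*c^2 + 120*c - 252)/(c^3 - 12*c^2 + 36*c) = (c - 7)/c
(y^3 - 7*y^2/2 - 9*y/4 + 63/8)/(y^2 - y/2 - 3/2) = (y^2 - 2*y - 21/4)/(y + 1)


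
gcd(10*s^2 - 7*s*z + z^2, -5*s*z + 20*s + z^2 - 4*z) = -5*s + z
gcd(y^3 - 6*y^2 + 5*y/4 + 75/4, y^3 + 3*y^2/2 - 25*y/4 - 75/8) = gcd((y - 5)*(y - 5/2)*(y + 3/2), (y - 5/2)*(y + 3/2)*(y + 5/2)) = y^2 - y - 15/4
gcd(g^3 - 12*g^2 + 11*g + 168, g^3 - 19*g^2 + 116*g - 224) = g^2 - 15*g + 56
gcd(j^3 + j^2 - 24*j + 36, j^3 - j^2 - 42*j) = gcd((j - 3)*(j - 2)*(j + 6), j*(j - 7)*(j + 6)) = j + 6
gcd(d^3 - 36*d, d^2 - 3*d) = d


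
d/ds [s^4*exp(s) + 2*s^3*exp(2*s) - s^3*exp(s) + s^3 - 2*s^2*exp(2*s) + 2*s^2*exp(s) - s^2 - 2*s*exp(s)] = s^4*exp(s) + 4*s^3*exp(2*s) + 3*s^3*exp(s) + 2*s^2*exp(2*s) - s^2*exp(s) + 3*s^2 - 4*s*exp(2*s) + 2*s*exp(s) - 2*s - 2*exp(s)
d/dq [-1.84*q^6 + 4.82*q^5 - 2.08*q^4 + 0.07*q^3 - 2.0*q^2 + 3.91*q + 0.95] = -11.04*q^5 + 24.1*q^4 - 8.32*q^3 + 0.21*q^2 - 4.0*q + 3.91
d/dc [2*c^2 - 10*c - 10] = 4*c - 10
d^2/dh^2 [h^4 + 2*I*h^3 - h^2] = 12*h^2 + 12*I*h - 2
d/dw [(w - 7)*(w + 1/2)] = 2*w - 13/2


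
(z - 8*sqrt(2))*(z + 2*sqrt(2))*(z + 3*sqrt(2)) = z^3 - 3*sqrt(2)*z^2 - 68*z - 96*sqrt(2)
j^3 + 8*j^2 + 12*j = j*(j + 2)*(j + 6)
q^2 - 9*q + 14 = (q - 7)*(q - 2)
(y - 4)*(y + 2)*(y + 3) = y^3 + y^2 - 14*y - 24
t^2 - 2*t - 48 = (t - 8)*(t + 6)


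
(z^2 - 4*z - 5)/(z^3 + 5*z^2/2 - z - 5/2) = 2*(z - 5)/(2*z^2 + 3*z - 5)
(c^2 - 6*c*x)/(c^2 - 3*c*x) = (c - 6*x)/(c - 3*x)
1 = 1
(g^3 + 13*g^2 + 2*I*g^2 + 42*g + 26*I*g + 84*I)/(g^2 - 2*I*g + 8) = (g^2 + 13*g + 42)/(g - 4*I)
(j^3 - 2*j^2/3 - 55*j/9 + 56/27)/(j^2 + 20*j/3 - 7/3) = (j^2 - j/3 - 56/9)/(j + 7)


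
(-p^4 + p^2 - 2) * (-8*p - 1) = 8*p^5 + p^4 - 8*p^3 - p^2 + 16*p + 2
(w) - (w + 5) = -5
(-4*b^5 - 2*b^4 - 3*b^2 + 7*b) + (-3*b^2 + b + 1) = -4*b^5 - 2*b^4 - 6*b^2 + 8*b + 1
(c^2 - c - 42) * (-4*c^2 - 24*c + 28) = -4*c^4 - 20*c^3 + 220*c^2 + 980*c - 1176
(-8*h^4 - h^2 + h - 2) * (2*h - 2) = -16*h^5 + 16*h^4 - 2*h^3 + 4*h^2 - 6*h + 4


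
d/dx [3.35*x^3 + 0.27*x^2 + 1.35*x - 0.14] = 10.05*x^2 + 0.54*x + 1.35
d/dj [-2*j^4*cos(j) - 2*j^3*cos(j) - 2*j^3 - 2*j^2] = 2*j*(j^3*sin(j) + j^2*sin(j) - 4*j^2*cos(j) - 3*j*cos(j) - 3*j - 2)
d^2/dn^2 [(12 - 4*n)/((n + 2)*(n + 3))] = 8*(-n^3 + 9*n^2 + 63*n + 87)/(n^6 + 15*n^5 + 93*n^4 + 305*n^3 + 558*n^2 + 540*n + 216)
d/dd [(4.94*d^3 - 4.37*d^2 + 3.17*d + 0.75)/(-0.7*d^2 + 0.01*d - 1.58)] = (-3.458*d^4 + 0.0987999999999998*d^3 - 21.2403*d^2 + 14.8592*d - 5.0161)/(0.49*d^4 - 0.014*d^3 + 2.2121*d^2 - 0.0316*d + 2.4964)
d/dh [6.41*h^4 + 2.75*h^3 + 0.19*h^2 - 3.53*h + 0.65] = 25.64*h^3 + 8.25*h^2 + 0.38*h - 3.53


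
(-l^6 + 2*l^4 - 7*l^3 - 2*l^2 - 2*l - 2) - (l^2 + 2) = -l^6 + 2*l^4 - 7*l^3 - 3*l^2 - 2*l - 4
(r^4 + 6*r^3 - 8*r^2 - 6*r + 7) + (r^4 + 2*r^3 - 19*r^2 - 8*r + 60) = 2*r^4 + 8*r^3 - 27*r^2 - 14*r + 67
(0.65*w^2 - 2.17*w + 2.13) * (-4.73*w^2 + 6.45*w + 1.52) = -3.0745*w^4 + 14.4566*w^3 - 23.0834*w^2 + 10.4401*w + 3.2376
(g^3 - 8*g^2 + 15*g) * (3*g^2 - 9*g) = 3*g^5 - 33*g^4 + 117*g^3 - 135*g^2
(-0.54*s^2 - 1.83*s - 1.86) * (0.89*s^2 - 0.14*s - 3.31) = -0.4806*s^4 - 1.5531*s^3 + 0.3882*s^2 + 6.3177*s + 6.1566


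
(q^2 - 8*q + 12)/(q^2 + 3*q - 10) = (q - 6)/(q + 5)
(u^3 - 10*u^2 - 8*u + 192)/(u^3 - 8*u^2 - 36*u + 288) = (u + 4)/(u + 6)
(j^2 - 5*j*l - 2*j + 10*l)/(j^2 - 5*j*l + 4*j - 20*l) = (j - 2)/(j + 4)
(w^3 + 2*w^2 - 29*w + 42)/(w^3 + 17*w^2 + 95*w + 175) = (w^2 - 5*w + 6)/(w^2 + 10*w + 25)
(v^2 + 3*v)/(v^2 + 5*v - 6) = v*(v + 3)/(v^2 + 5*v - 6)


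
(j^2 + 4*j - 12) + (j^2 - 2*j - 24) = 2*j^2 + 2*j - 36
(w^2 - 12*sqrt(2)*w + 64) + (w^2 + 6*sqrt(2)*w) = 2*w^2 - 6*sqrt(2)*w + 64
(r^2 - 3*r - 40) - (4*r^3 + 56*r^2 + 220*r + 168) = -4*r^3 - 55*r^2 - 223*r - 208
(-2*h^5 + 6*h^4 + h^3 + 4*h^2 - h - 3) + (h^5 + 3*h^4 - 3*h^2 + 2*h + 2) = -h^5 + 9*h^4 + h^3 + h^2 + h - 1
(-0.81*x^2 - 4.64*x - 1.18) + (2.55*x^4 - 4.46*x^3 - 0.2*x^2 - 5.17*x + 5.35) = 2.55*x^4 - 4.46*x^3 - 1.01*x^2 - 9.81*x + 4.17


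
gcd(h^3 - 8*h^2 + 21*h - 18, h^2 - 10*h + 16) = h - 2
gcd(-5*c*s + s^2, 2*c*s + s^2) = s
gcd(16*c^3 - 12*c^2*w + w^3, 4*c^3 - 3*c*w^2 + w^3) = 4*c^2 - 4*c*w + w^2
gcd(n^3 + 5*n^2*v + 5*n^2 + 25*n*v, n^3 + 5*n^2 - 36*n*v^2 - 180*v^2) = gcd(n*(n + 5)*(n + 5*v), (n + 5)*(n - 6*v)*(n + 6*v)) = n + 5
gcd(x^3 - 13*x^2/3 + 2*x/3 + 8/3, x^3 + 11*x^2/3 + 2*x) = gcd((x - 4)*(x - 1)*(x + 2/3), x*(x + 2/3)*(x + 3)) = x + 2/3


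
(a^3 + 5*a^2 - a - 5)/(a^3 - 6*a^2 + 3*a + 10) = (a^2 + 4*a - 5)/(a^2 - 7*a + 10)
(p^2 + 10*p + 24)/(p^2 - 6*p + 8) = (p^2 + 10*p + 24)/(p^2 - 6*p + 8)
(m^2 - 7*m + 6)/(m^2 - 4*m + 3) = (m - 6)/(m - 3)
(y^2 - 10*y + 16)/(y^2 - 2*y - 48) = (y - 2)/(y + 6)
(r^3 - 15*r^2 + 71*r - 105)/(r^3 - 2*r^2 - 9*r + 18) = (r^2 - 12*r + 35)/(r^2 + r - 6)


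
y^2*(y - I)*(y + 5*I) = y^4 + 4*I*y^3 + 5*y^2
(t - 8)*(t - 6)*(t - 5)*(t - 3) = t^4 - 22*t^3 + 175*t^2 - 594*t + 720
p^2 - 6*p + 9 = (p - 3)^2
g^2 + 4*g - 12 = (g - 2)*(g + 6)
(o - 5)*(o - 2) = o^2 - 7*o + 10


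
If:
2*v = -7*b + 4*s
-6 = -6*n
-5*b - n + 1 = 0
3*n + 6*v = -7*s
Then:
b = 0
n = 1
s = -3/19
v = -6/19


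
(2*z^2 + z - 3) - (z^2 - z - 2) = z^2 + 2*z - 1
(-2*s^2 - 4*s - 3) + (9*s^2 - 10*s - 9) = 7*s^2 - 14*s - 12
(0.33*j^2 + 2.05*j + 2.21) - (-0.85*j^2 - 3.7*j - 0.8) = 1.18*j^2 + 5.75*j + 3.01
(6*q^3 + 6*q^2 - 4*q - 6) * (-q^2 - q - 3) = -6*q^5 - 12*q^4 - 20*q^3 - 8*q^2 + 18*q + 18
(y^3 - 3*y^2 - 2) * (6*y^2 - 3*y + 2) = 6*y^5 - 21*y^4 + 11*y^3 - 18*y^2 + 6*y - 4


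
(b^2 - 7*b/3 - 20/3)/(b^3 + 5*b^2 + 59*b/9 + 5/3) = 3*(b - 4)/(3*b^2 + 10*b + 3)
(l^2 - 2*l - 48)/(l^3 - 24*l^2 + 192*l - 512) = (l + 6)/(l^2 - 16*l + 64)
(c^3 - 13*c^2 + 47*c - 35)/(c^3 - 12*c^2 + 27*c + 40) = (c^2 - 8*c + 7)/(c^2 - 7*c - 8)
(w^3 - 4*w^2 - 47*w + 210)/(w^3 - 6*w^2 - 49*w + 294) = (w - 5)/(w - 7)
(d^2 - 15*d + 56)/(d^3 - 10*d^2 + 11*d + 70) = (d - 8)/(d^2 - 3*d - 10)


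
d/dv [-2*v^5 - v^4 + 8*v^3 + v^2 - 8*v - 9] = -10*v^4 - 4*v^3 + 24*v^2 + 2*v - 8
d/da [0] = 0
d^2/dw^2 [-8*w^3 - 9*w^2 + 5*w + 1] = -48*w - 18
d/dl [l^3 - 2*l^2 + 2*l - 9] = 3*l^2 - 4*l + 2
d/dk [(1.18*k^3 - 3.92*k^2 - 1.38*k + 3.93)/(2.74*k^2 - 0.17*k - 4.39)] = (3.2332*k^4 - 0.401199999999999*k^3 - 11.093*k^2 + 12.8812*k + 6.7263)/(7.5076*k^4 - 0.9316*k^3 - 24.0283*k^2 + 1.4926*k + 19.2721)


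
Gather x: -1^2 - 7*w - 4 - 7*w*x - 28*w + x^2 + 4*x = -35*w + x^2 + x*(4 - 7*w) - 5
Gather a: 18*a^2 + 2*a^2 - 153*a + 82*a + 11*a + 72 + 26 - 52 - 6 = 20*a^2 - 60*a + 40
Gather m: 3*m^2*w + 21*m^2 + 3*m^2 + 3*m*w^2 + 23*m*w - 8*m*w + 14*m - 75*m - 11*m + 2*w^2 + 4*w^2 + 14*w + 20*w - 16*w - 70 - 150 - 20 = m^2*(3*w + 24) + m*(3*w^2 + 15*w - 72) + 6*w^2 + 18*w - 240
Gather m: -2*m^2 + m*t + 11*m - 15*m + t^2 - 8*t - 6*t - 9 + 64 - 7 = -2*m^2 + m*(t - 4) + t^2 - 14*t + 48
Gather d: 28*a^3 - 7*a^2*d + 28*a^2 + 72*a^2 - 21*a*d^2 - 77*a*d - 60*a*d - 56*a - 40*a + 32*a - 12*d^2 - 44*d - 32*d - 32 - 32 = 28*a^3 + 100*a^2 - 64*a + d^2*(-21*a - 12) + d*(-7*a^2 - 137*a - 76) - 64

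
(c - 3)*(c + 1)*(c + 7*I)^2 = c^4 - 2*c^3 + 14*I*c^3 - 52*c^2 - 28*I*c^2 + 98*c - 42*I*c + 147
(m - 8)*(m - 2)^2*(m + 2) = m^4 - 10*m^3 + 12*m^2 + 40*m - 64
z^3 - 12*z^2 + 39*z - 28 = (z - 7)*(z - 4)*(z - 1)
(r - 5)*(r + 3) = r^2 - 2*r - 15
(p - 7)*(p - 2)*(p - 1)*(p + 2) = p^4 - 8*p^3 + 3*p^2 + 32*p - 28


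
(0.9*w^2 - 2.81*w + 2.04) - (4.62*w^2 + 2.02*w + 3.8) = -3.72*w^2 - 4.83*w - 1.76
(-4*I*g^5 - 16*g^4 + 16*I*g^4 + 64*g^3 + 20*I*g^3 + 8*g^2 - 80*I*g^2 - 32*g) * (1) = -4*I*g^5 - 16*g^4 + 16*I*g^4 + 64*g^3 + 20*I*g^3 + 8*g^2 - 80*I*g^2 - 32*g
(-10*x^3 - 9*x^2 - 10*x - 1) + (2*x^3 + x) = -8*x^3 - 9*x^2 - 9*x - 1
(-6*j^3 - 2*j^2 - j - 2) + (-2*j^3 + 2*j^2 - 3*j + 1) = -8*j^3 - 4*j - 1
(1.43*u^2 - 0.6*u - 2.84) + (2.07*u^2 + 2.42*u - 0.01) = 3.5*u^2 + 1.82*u - 2.85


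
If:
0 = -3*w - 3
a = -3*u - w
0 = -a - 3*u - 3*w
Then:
No Solution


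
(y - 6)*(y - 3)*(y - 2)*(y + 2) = y^4 - 9*y^3 + 14*y^2 + 36*y - 72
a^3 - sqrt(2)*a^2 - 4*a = a*(a - 2*sqrt(2))*(a + sqrt(2))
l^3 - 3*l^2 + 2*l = l*(l - 2)*(l - 1)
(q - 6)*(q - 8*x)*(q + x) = q^3 - 7*q^2*x - 6*q^2 - 8*q*x^2 + 42*q*x + 48*x^2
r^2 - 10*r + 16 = (r - 8)*(r - 2)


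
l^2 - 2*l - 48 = (l - 8)*(l + 6)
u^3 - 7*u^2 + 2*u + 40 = (u - 5)*(u - 4)*(u + 2)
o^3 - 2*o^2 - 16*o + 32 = (o - 4)*(o - 2)*(o + 4)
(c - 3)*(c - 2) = c^2 - 5*c + 6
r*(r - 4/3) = r^2 - 4*r/3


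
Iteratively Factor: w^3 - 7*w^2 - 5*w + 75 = (w - 5)*(w^2 - 2*w - 15) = (w - 5)^2*(w + 3)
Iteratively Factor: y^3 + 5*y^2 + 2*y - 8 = (y - 1)*(y^2 + 6*y + 8) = (y - 1)*(y + 2)*(y + 4)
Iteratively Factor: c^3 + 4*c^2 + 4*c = (c + 2)*(c^2 + 2*c) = c*(c + 2)*(c + 2)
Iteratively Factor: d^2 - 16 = (d - 4)*(d + 4)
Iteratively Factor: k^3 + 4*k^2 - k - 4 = (k - 1)*(k^2 + 5*k + 4) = (k - 1)*(k + 4)*(k + 1)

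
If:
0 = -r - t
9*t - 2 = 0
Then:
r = -2/9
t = 2/9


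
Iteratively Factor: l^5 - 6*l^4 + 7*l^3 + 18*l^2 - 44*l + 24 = (l - 2)*(l^4 - 4*l^3 - l^2 + 16*l - 12) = (l - 2)*(l + 2)*(l^3 - 6*l^2 + 11*l - 6) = (l - 2)*(l - 1)*(l + 2)*(l^2 - 5*l + 6) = (l - 3)*(l - 2)*(l - 1)*(l + 2)*(l - 2)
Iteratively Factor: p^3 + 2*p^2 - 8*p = (p - 2)*(p^2 + 4*p) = (p - 2)*(p + 4)*(p)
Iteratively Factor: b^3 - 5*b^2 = (b)*(b^2 - 5*b) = b^2*(b - 5)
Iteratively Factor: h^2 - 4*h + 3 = (h - 3)*(h - 1)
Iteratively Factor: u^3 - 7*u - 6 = (u + 2)*(u^2 - 2*u - 3) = (u + 1)*(u + 2)*(u - 3)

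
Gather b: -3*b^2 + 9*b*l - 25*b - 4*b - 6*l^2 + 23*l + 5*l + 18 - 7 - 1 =-3*b^2 + b*(9*l - 29) - 6*l^2 + 28*l + 10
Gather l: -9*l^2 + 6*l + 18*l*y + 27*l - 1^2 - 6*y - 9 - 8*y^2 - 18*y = -9*l^2 + l*(18*y + 33) - 8*y^2 - 24*y - 10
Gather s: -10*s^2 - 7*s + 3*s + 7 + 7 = -10*s^2 - 4*s + 14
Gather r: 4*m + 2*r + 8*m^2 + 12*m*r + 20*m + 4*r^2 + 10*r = 8*m^2 + 24*m + 4*r^2 + r*(12*m + 12)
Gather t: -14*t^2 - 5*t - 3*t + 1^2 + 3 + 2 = -14*t^2 - 8*t + 6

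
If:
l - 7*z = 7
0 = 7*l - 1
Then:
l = 1/7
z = -48/49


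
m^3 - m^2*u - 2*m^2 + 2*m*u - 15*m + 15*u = (m - 5)*(m + 3)*(m - u)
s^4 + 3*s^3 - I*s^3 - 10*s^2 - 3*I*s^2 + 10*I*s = s*(s - 2)*(s + 5)*(s - I)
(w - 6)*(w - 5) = w^2 - 11*w + 30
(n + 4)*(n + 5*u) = n^2 + 5*n*u + 4*n + 20*u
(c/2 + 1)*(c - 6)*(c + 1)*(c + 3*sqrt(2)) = c^4/2 - 3*c^3/2 + 3*sqrt(2)*c^3/2 - 8*c^2 - 9*sqrt(2)*c^2/2 - 24*sqrt(2)*c - 6*c - 18*sqrt(2)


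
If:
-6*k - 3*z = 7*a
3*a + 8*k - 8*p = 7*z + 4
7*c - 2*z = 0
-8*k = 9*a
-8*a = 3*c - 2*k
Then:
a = 0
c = 0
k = 0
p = -1/2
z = 0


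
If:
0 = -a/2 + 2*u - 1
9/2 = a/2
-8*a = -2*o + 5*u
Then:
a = 9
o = 343/8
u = 11/4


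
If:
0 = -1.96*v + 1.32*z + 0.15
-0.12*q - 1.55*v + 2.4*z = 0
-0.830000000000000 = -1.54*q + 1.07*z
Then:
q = 0.64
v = 0.17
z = 0.14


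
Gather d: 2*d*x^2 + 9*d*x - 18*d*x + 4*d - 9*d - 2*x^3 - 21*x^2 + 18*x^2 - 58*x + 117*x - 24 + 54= d*(2*x^2 - 9*x - 5) - 2*x^3 - 3*x^2 + 59*x + 30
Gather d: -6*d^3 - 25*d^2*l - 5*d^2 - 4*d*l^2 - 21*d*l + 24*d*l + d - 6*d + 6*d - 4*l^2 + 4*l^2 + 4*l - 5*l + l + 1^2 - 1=-6*d^3 + d^2*(-25*l - 5) + d*(-4*l^2 + 3*l + 1)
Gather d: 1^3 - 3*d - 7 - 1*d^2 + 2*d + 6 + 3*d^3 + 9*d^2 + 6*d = 3*d^3 + 8*d^2 + 5*d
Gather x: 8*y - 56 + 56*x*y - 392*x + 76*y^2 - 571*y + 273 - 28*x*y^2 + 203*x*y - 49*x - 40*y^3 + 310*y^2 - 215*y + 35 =x*(-28*y^2 + 259*y - 441) - 40*y^3 + 386*y^2 - 778*y + 252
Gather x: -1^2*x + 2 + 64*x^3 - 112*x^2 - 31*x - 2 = 64*x^3 - 112*x^2 - 32*x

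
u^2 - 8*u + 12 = (u - 6)*(u - 2)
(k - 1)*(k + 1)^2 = k^3 + k^2 - k - 1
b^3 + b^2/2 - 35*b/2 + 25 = (b - 5/2)*(b - 2)*(b + 5)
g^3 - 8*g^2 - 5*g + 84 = (g - 7)*(g - 4)*(g + 3)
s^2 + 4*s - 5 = (s - 1)*(s + 5)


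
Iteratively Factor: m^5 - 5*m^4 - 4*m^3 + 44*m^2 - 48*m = (m + 3)*(m^4 - 8*m^3 + 20*m^2 - 16*m) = (m - 2)*(m + 3)*(m^3 - 6*m^2 + 8*m) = m*(m - 2)*(m + 3)*(m^2 - 6*m + 8) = m*(m - 4)*(m - 2)*(m + 3)*(m - 2)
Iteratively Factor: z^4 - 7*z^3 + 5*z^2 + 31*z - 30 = (z - 1)*(z^3 - 6*z^2 - z + 30) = (z - 1)*(z + 2)*(z^2 - 8*z + 15) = (z - 5)*(z - 1)*(z + 2)*(z - 3)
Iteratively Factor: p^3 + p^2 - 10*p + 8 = (p + 4)*(p^2 - 3*p + 2) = (p - 1)*(p + 4)*(p - 2)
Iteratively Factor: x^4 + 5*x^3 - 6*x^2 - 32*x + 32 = (x + 4)*(x^3 + x^2 - 10*x + 8) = (x - 2)*(x + 4)*(x^2 + 3*x - 4) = (x - 2)*(x + 4)^2*(x - 1)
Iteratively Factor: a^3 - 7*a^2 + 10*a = (a - 5)*(a^2 - 2*a) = (a - 5)*(a - 2)*(a)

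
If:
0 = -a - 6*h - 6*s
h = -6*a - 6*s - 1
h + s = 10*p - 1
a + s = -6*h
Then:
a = -6/35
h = 1/35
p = 18/175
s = 0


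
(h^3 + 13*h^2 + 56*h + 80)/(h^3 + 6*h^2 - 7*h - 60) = (h + 4)/(h - 3)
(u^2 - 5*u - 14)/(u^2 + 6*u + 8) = (u - 7)/(u + 4)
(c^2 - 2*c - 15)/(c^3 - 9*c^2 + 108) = (c - 5)/(c^2 - 12*c + 36)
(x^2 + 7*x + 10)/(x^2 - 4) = (x + 5)/(x - 2)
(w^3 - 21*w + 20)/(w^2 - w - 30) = (w^2 - 5*w + 4)/(w - 6)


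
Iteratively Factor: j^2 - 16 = (j + 4)*(j - 4)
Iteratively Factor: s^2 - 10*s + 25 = (s - 5)*(s - 5)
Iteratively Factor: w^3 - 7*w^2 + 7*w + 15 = (w + 1)*(w^2 - 8*w + 15) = (w - 3)*(w + 1)*(w - 5)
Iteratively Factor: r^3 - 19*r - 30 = (r - 5)*(r^2 + 5*r + 6) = (r - 5)*(r + 3)*(r + 2)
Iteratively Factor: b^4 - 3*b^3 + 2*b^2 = (b - 1)*(b^3 - 2*b^2) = (b - 2)*(b - 1)*(b^2) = b*(b - 2)*(b - 1)*(b)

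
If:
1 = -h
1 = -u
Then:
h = -1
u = -1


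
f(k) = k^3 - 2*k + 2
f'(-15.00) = 673.00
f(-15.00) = -3343.00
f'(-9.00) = 241.00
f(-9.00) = -709.00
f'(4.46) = 57.67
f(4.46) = 81.80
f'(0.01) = -2.00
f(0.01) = 1.98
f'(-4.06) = 47.45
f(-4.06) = -56.80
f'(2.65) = 19.07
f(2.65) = 15.31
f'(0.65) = -0.73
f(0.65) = 0.97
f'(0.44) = -1.42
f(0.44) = 1.21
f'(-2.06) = 10.73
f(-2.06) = -2.62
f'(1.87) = 8.49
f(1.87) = 4.80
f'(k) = 3*k^2 - 2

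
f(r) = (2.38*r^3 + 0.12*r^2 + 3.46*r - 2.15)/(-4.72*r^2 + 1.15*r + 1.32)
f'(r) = (9.44*r - 1.15)*(2.38*r^3 + 0.12*r^2 + 3.46*r - 2.15)/(-4.72*r^2 + 1.15*r + 1.32)^2 + (7.14*r^2 + 0.24*r + 3.46)/(-4.72*r^2 + 1.15*r + 1.32) = (-11.2336*r^4 + 5.474*r^3 + 25.894*r^2 - 19.9792*r + 7.0397)/(22.2784*r^4 - 10.856*r^3 - 11.1383*r^2 + 3.036*r + 1.7424)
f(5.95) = -3.30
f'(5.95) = -0.48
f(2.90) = -1.91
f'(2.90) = -0.40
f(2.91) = -1.91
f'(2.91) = -0.40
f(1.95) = -1.58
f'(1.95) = -0.27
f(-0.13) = -2.39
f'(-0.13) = 8.46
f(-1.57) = 1.36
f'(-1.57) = 0.09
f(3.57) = -2.19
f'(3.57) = -0.44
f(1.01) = -1.68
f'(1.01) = 1.33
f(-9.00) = 4.49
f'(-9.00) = -0.49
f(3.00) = -1.95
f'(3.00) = -0.41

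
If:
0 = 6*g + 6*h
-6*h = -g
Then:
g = 0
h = 0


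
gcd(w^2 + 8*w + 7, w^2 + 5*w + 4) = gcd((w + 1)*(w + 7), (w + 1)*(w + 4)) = w + 1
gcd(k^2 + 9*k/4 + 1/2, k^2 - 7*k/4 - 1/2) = k + 1/4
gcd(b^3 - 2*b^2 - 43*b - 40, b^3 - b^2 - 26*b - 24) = b + 1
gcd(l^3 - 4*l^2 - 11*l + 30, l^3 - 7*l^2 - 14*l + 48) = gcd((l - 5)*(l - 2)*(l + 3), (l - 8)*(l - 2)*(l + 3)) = l^2 + l - 6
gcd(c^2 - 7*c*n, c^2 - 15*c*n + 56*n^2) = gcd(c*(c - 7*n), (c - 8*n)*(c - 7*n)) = c - 7*n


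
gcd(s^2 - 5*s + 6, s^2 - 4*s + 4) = s - 2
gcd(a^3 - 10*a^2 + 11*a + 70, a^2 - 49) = a - 7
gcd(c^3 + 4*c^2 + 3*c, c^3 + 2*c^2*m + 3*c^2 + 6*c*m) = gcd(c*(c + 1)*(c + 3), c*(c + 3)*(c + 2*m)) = c^2 + 3*c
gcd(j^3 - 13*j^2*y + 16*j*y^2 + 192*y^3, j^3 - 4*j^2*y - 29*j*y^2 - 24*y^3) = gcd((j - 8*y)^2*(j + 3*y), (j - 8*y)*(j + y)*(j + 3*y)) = -j^2 + 5*j*y + 24*y^2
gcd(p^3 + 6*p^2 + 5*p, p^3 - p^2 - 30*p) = p^2 + 5*p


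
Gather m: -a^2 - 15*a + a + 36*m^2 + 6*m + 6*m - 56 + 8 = -a^2 - 14*a + 36*m^2 + 12*m - 48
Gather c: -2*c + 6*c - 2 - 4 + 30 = 4*c + 24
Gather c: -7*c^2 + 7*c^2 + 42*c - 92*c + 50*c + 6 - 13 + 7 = 0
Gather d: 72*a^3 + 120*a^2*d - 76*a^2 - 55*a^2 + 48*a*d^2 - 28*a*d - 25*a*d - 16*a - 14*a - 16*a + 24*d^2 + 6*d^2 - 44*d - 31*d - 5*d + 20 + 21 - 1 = 72*a^3 - 131*a^2 - 46*a + d^2*(48*a + 30) + d*(120*a^2 - 53*a - 80) + 40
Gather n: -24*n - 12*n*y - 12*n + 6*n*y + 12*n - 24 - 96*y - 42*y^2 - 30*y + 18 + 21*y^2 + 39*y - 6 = n*(-6*y - 24) - 21*y^2 - 87*y - 12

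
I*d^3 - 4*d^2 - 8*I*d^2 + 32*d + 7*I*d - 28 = (d - 7)*(d + 4*I)*(I*d - I)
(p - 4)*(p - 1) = p^2 - 5*p + 4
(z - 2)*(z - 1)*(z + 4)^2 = z^4 + 5*z^3 - 6*z^2 - 32*z + 32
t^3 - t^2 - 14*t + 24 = (t - 3)*(t - 2)*(t + 4)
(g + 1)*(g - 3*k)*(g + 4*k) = g^3 + g^2*k + g^2 - 12*g*k^2 + g*k - 12*k^2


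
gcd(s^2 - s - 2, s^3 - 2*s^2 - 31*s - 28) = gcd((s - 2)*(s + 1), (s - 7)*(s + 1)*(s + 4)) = s + 1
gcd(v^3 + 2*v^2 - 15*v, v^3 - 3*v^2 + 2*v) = v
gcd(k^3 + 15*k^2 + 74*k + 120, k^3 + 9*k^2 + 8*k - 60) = k^2 + 11*k + 30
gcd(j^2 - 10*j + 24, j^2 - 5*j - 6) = j - 6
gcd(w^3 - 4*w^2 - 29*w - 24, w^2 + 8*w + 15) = w + 3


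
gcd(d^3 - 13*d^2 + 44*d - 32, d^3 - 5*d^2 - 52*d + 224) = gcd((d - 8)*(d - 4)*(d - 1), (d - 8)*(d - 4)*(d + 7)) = d^2 - 12*d + 32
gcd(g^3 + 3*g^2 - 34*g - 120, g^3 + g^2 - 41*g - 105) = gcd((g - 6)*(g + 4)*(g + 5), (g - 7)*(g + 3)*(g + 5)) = g + 5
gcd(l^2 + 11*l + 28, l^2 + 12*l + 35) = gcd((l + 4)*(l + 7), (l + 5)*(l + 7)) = l + 7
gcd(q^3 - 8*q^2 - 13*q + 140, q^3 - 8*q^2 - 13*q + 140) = q^3 - 8*q^2 - 13*q + 140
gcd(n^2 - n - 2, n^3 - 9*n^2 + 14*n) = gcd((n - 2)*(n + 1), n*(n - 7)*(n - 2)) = n - 2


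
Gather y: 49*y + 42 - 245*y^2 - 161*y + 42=-245*y^2 - 112*y + 84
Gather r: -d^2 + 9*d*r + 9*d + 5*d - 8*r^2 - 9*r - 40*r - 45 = -d^2 + 14*d - 8*r^2 + r*(9*d - 49) - 45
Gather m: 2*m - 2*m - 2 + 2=0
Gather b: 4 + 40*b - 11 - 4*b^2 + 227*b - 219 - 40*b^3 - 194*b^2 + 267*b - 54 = -40*b^3 - 198*b^2 + 534*b - 280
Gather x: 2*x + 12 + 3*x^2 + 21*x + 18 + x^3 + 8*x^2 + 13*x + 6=x^3 + 11*x^2 + 36*x + 36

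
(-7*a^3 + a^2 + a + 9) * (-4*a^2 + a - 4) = 28*a^5 - 11*a^4 + 25*a^3 - 39*a^2 + 5*a - 36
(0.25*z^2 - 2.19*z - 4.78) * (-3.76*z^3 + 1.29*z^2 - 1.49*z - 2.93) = -0.94*z^5 + 8.5569*z^4 + 14.7752*z^3 - 3.6356*z^2 + 13.5389*z + 14.0054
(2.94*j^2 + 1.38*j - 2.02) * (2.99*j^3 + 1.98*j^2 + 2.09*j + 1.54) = 8.7906*j^5 + 9.9474*j^4 + 2.8372*j^3 + 3.4122*j^2 - 2.0966*j - 3.1108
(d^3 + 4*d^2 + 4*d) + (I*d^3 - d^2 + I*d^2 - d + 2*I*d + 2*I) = d^3 + I*d^3 + 3*d^2 + I*d^2 + 3*d + 2*I*d + 2*I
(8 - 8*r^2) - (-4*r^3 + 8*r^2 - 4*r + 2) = 4*r^3 - 16*r^2 + 4*r + 6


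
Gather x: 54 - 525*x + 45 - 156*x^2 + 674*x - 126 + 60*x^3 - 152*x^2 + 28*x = 60*x^3 - 308*x^2 + 177*x - 27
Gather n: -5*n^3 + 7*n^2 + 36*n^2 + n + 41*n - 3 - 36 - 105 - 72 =-5*n^3 + 43*n^2 + 42*n - 216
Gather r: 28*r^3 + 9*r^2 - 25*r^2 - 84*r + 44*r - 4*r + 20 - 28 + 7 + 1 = 28*r^3 - 16*r^2 - 44*r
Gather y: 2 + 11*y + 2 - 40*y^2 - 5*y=-40*y^2 + 6*y + 4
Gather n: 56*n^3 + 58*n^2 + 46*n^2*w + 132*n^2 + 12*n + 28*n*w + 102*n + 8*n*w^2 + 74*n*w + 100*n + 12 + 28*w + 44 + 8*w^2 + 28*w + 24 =56*n^3 + n^2*(46*w + 190) + n*(8*w^2 + 102*w + 214) + 8*w^2 + 56*w + 80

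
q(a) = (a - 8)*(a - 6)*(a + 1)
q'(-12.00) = 778.00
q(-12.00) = -3960.00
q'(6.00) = -14.00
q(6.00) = 0.00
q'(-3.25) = 150.19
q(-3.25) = -234.14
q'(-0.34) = 43.19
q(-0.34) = 34.90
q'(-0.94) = 61.09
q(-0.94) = 3.72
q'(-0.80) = 56.72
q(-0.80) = 11.97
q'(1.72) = -1.84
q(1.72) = 73.11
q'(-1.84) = 92.00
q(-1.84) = -64.80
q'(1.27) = 5.82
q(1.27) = 72.26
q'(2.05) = -6.69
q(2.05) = 71.68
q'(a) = (a - 8)*(a - 6) + (a - 8)*(a + 1) + (a - 6)*(a + 1)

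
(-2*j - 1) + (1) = -2*j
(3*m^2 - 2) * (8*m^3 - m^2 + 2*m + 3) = 24*m^5 - 3*m^4 - 10*m^3 + 11*m^2 - 4*m - 6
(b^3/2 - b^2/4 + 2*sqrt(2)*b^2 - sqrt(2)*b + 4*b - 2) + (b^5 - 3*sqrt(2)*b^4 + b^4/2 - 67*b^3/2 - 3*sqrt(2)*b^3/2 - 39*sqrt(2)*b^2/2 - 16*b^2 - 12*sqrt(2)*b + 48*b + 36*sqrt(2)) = b^5 - 3*sqrt(2)*b^4 + b^4/2 - 33*b^3 - 3*sqrt(2)*b^3/2 - 35*sqrt(2)*b^2/2 - 65*b^2/4 - 13*sqrt(2)*b + 52*b - 2 + 36*sqrt(2)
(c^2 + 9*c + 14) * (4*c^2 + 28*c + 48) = 4*c^4 + 64*c^3 + 356*c^2 + 824*c + 672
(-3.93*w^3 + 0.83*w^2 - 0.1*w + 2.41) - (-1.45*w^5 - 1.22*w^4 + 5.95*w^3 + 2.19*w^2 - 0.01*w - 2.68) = 1.45*w^5 + 1.22*w^4 - 9.88*w^3 - 1.36*w^2 - 0.09*w + 5.09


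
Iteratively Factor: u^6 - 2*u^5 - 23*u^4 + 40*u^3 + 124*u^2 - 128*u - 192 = (u - 2)*(u^5 - 23*u^3 - 6*u^2 + 112*u + 96) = (u - 3)*(u - 2)*(u^4 + 3*u^3 - 14*u^2 - 48*u - 32) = (u - 3)*(u - 2)*(u + 2)*(u^3 + u^2 - 16*u - 16) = (u - 3)*(u - 2)*(u + 1)*(u + 2)*(u^2 - 16) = (u - 4)*(u - 3)*(u - 2)*(u + 1)*(u + 2)*(u + 4)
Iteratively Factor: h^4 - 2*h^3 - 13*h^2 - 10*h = (h - 5)*(h^3 + 3*h^2 + 2*h) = (h - 5)*(h + 1)*(h^2 + 2*h) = h*(h - 5)*(h + 1)*(h + 2)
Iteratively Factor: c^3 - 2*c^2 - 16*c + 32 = (c - 2)*(c^2 - 16) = (c - 2)*(c + 4)*(c - 4)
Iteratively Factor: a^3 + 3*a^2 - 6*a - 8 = (a + 4)*(a^2 - a - 2) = (a + 1)*(a + 4)*(a - 2)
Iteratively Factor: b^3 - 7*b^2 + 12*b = (b - 3)*(b^2 - 4*b) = (b - 4)*(b - 3)*(b)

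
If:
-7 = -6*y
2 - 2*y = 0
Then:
No Solution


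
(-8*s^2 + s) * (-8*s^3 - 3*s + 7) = 64*s^5 - 8*s^4 + 24*s^3 - 59*s^2 + 7*s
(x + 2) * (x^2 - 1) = x^3 + 2*x^2 - x - 2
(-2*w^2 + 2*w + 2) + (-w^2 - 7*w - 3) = -3*w^2 - 5*w - 1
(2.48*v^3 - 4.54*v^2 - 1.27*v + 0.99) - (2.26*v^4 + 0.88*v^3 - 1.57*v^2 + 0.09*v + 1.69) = -2.26*v^4 + 1.6*v^3 - 2.97*v^2 - 1.36*v - 0.7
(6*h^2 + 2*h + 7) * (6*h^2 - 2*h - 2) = 36*h^4 + 26*h^2 - 18*h - 14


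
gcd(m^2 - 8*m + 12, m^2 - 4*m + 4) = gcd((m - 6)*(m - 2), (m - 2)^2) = m - 2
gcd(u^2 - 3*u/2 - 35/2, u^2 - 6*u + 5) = u - 5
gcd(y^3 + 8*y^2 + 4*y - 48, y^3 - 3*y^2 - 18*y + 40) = y^2 + 2*y - 8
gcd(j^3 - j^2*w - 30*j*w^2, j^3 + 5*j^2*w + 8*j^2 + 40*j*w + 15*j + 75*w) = j + 5*w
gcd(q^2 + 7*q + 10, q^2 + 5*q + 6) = q + 2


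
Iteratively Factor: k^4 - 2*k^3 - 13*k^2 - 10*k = (k + 1)*(k^3 - 3*k^2 - 10*k) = (k + 1)*(k + 2)*(k^2 - 5*k) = (k - 5)*(k + 1)*(k + 2)*(k)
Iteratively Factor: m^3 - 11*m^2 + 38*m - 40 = (m - 5)*(m^2 - 6*m + 8) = (m - 5)*(m - 4)*(m - 2)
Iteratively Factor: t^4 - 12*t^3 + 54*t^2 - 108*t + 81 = (t - 3)*(t^3 - 9*t^2 + 27*t - 27) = (t - 3)^2*(t^2 - 6*t + 9) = (t - 3)^3*(t - 3)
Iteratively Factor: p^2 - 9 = (p + 3)*(p - 3)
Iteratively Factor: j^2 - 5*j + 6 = (j - 3)*(j - 2)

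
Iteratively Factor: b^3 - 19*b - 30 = (b - 5)*(b^2 + 5*b + 6) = (b - 5)*(b + 2)*(b + 3)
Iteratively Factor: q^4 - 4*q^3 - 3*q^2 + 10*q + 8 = (q - 2)*(q^3 - 2*q^2 - 7*q - 4) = (q - 2)*(q + 1)*(q^2 - 3*q - 4) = (q - 4)*(q - 2)*(q + 1)*(q + 1)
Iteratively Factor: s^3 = (s)*(s^2) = s^2*(s)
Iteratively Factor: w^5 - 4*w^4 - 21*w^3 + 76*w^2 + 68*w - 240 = (w - 3)*(w^4 - w^3 - 24*w^2 + 4*w + 80) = (w - 3)*(w - 2)*(w^3 + w^2 - 22*w - 40) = (w - 3)*(w - 2)*(w + 4)*(w^2 - 3*w - 10) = (w - 5)*(w - 3)*(w - 2)*(w + 4)*(w + 2)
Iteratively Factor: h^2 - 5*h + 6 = (h - 2)*(h - 3)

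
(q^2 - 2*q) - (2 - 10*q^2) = 11*q^2 - 2*q - 2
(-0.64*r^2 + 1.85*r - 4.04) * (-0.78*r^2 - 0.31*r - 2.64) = 0.4992*r^4 - 1.2446*r^3 + 4.2673*r^2 - 3.6316*r + 10.6656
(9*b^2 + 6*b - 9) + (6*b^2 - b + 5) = 15*b^2 + 5*b - 4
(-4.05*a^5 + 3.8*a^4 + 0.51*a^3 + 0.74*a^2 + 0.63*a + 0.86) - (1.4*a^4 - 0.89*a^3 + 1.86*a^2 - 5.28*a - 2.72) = -4.05*a^5 + 2.4*a^4 + 1.4*a^3 - 1.12*a^2 + 5.91*a + 3.58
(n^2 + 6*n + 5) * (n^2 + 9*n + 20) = n^4 + 15*n^3 + 79*n^2 + 165*n + 100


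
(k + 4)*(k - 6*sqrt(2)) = k^2 - 6*sqrt(2)*k + 4*k - 24*sqrt(2)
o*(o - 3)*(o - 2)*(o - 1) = o^4 - 6*o^3 + 11*o^2 - 6*o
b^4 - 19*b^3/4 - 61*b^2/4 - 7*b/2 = b*(b - 7)*(b + 1/4)*(b + 2)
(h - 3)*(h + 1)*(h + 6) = h^3 + 4*h^2 - 15*h - 18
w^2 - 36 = (w - 6)*(w + 6)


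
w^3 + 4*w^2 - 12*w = w*(w - 2)*(w + 6)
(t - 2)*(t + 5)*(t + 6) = t^3 + 9*t^2 + 8*t - 60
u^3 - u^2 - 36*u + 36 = (u - 6)*(u - 1)*(u + 6)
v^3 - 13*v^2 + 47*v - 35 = (v - 7)*(v - 5)*(v - 1)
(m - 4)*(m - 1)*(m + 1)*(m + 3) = m^4 - m^3 - 13*m^2 + m + 12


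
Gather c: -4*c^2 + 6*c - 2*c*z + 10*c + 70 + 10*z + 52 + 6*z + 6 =-4*c^2 + c*(16 - 2*z) + 16*z + 128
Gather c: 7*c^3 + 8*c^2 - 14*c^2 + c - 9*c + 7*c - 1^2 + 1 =7*c^3 - 6*c^2 - c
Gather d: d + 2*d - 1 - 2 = 3*d - 3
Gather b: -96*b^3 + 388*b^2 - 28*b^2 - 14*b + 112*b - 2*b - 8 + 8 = -96*b^3 + 360*b^2 + 96*b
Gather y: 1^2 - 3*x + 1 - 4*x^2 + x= -4*x^2 - 2*x + 2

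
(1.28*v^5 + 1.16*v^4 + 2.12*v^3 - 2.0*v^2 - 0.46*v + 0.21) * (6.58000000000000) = 8.4224*v^5 + 7.6328*v^4 + 13.9496*v^3 - 13.16*v^2 - 3.0268*v + 1.3818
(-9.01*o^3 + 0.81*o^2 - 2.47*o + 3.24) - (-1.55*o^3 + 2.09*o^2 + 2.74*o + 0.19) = -7.46*o^3 - 1.28*o^2 - 5.21*o + 3.05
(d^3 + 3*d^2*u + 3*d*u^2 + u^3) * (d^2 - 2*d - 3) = d^5 + 3*d^4*u - 2*d^4 + 3*d^3*u^2 - 6*d^3*u - 3*d^3 + d^2*u^3 - 6*d^2*u^2 - 9*d^2*u - 2*d*u^3 - 9*d*u^2 - 3*u^3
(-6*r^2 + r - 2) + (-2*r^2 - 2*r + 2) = -8*r^2 - r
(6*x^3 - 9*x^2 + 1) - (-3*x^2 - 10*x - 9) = 6*x^3 - 6*x^2 + 10*x + 10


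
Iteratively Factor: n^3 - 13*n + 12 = (n + 4)*(n^2 - 4*n + 3) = (n - 1)*(n + 4)*(n - 3)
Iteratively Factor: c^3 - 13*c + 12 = (c - 1)*(c^2 + c - 12) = (c - 3)*(c - 1)*(c + 4)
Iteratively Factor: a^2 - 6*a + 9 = (a - 3)*(a - 3)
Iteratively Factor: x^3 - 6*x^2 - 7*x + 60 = (x + 3)*(x^2 - 9*x + 20) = (x - 4)*(x + 3)*(x - 5)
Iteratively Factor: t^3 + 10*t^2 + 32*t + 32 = (t + 4)*(t^2 + 6*t + 8) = (t + 2)*(t + 4)*(t + 4)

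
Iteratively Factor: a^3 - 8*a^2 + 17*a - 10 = (a - 5)*(a^2 - 3*a + 2) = (a - 5)*(a - 1)*(a - 2)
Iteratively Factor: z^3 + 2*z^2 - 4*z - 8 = (z + 2)*(z^2 - 4) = (z + 2)^2*(z - 2)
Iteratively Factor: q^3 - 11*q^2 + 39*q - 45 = (q - 3)*(q^2 - 8*q + 15) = (q - 3)^2*(q - 5)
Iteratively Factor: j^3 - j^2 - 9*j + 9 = (j - 3)*(j^2 + 2*j - 3) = (j - 3)*(j + 3)*(j - 1)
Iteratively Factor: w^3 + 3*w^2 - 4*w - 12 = (w + 2)*(w^2 + w - 6) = (w + 2)*(w + 3)*(w - 2)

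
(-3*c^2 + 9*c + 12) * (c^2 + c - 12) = -3*c^4 + 6*c^3 + 57*c^2 - 96*c - 144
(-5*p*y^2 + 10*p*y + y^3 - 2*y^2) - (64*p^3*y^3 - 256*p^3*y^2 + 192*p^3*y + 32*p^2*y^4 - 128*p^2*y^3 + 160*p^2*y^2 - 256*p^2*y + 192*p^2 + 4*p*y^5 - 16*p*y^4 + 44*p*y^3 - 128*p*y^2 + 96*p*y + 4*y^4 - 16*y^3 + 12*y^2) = -64*p^3*y^3 + 256*p^3*y^2 - 192*p^3*y - 32*p^2*y^4 + 128*p^2*y^3 - 160*p^2*y^2 + 256*p^2*y - 192*p^2 - 4*p*y^5 + 16*p*y^4 - 44*p*y^3 + 123*p*y^2 - 86*p*y - 4*y^4 + 17*y^3 - 14*y^2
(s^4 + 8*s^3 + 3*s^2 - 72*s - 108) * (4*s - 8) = 4*s^5 + 24*s^4 - 52*s^3 - 312*s^2 + 144*s + 864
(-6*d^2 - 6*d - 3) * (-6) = 36*d^2 + 36*d + 18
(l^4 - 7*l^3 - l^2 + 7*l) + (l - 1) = l^4 - 7*l^3 - l^2 + 8*l - 1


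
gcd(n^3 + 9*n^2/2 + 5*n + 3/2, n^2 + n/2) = n + 1/2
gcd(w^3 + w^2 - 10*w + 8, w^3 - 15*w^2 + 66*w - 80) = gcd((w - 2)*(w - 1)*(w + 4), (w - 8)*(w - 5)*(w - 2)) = w - 2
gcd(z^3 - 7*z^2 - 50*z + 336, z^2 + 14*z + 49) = z + 7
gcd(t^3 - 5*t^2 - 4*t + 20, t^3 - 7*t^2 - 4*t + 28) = t^2 - 4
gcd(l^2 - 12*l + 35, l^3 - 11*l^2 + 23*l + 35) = l^2 - 12*l + 35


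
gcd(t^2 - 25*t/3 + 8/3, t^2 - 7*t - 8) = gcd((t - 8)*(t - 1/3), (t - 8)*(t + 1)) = t - 8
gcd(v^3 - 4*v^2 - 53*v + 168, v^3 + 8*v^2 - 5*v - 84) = v^2 + 4*v - 21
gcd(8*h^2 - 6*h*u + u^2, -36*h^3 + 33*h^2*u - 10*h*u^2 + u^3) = -4*h + u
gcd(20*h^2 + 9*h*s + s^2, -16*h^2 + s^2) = 4*h + s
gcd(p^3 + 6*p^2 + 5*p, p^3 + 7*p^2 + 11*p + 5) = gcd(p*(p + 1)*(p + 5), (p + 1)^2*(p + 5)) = p^2 + 6*p + 5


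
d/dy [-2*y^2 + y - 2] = 1 - 4*y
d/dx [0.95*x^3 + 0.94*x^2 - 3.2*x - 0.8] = 2.85*x^2 + 1.88*x - 3.2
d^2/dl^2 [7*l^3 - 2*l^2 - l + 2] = 42*l - 4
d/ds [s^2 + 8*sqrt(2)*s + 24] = 2*s + 8*sqrt(2)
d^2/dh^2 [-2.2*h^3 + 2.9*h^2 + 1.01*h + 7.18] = 5.8 - 13.2*h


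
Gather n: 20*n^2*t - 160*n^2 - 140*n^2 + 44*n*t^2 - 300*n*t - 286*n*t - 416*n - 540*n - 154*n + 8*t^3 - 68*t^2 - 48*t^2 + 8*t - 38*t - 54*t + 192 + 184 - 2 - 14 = n^2*(20*t - 300) + n*(44*t^2 - 586*t - 1110) + 8*t^3 - 116*t^2 - 84*t + 360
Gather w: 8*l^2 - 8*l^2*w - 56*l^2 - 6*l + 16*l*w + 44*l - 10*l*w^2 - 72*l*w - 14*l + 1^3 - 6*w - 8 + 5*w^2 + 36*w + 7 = -48*l^2 + 24*l + w^2*(5 - 10*l) + w*(-8*l^2 - 56*l + 30)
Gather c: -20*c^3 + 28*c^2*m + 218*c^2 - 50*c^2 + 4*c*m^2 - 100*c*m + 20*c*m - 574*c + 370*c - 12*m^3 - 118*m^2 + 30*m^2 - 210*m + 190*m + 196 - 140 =-20*c^3 + c^2*(28*m + 168) + c*(4*m^2 - 80*m - 204) - 12*m^3 - 88*m^2 - 20*m + 56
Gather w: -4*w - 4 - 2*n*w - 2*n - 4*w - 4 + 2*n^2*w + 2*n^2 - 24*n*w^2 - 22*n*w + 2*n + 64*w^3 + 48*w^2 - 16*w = 2*n^2 + 64*w^3 + w^2*(48 - 24*n) + w*(2*n^2 - 24*n - 24) - 8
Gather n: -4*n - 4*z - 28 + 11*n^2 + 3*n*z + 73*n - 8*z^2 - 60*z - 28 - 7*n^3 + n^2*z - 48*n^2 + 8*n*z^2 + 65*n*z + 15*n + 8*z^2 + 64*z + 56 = -7*n^3 + n^2*(z - 37) + n*(8*z^2 + 68*z + 84)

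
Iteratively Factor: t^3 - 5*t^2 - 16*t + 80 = (t + 4)*(t^2 - 9*t + 20) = (t - 4)*(t + 4)*(t - 5)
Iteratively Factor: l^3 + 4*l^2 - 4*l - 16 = (l - 2)*(l^2 + 6*l + 8) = (l - 2)*(l + 4)*(l + 2)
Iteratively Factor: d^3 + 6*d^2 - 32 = (d - 2)*(d^2 + 8*d + 16) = (d - 2)*(d + 4)*(d + 4)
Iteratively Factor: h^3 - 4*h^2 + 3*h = (h)*(h^2 - 4*h + 3) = h*(h - 3)*(h - 1)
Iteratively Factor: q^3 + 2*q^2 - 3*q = (q - 1)*(q^2 + 3*q) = q*(q - 1)*(q + 3)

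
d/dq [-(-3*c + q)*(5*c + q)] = -2*c - 2*q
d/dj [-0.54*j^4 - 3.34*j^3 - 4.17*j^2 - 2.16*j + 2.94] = -2.16*j^3 - 10.02*j^2 - 8.34*j - 2.16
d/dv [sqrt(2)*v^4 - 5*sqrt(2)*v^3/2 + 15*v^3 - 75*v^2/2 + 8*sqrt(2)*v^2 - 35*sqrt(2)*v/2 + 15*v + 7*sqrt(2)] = 4*sqrt(2)*v^3 - 15*sqrt(2)*v^2/2 + 45*v^2 - 75*v + 16*sqrt(2)*v - 35*sqrt(2)/2 + 15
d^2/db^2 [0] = 0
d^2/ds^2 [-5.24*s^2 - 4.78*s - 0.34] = -10.4800000000000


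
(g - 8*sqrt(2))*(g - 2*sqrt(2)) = g^2 - 10*sqrt(2)*g + 32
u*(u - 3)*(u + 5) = u^3 + 2*u^2 - 15*u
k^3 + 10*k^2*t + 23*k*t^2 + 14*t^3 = (k + t)*(k + 2*t)*(k + 7*t)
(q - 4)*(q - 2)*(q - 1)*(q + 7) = q^4 - 35*q^2 + 90*q - 56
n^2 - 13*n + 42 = (n - 7)*(n - 6)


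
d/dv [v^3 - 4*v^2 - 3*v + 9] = 3*v^2 - 8*v - 3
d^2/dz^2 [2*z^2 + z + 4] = 4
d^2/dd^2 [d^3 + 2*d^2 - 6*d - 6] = 6*d + 4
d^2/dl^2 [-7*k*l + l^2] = 2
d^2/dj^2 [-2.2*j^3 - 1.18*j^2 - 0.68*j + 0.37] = -13.2*j - 2.36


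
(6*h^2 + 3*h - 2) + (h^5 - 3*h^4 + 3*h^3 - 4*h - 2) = h^5 - 3*h^4 + 3*h^3 + 6*h^2 - h - 4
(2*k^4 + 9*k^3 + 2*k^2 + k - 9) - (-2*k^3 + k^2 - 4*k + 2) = 2*k^4 + 11*k^3 + k^2 + 5*k - 11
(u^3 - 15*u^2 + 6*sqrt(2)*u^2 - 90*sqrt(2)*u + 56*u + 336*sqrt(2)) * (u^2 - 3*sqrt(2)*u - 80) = u^5 - 15*u^4 + 3*sqrt(2)*u^4 - 45*sqrt(2)*u^3 - 60*u^3 - 312*sqrt(2)*u^2 + 1740*u^2 - 6496*u + 7200*sqrt(2)*u - 26880*sqrt(2)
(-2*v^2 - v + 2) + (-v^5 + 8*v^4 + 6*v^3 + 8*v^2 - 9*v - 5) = -v^5 + 8*v^4 + 6*v^3 + 6*v^2 - 10*v - 3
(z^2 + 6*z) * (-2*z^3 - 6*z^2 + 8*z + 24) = -2*z^5 - 18*z^4 - 28*z^3 + 72*z^2 + 144*z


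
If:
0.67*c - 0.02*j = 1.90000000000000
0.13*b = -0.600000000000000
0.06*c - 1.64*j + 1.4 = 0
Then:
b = -4.62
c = 2.86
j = 0.96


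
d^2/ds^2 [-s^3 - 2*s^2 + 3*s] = -6*s - 4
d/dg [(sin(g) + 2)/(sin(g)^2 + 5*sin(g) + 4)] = (-4*sin(g) + cos(g)^2 - 7)*cos(g)/(sin(g)^2 + 5*sin(g) + 4)^2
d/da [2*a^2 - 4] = 4*a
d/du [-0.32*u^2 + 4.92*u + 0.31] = 4.92 - 0.64*u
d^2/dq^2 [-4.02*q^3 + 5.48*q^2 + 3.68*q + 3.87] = 10.96 - 24.12*q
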